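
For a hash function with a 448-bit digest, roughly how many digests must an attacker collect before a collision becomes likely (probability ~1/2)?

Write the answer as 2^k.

Step 1: The birthday paradox gives collision probability ~50% after sqrt(2^n) = 2^(n/2) hashes.
Step 2: For 448-bit output: 2^(448/2) = 2^224.
Step 3: Approximately 2^224 hash computations needed.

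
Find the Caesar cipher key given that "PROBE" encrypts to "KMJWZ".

Step 1: Compare first letters: P (position 15) -> K (position 10).
Step 2: Shift = (10 - 15) mod 26 = 21.
The shift value is 21.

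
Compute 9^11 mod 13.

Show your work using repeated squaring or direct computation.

Step 1: Compute 9^11 mod 13 step by step, reducing modulo 13 at each step.
  9^1 mod 13 = 9
  9^2 mod 13 = (9 * 9) mod 13 = 3
  9^3 mod 13 = (3 * 9) mod 13 = 1
  9^4 mod 13 = (1 * 9) mod 13 = 9
  9^5 mod 13 = (9 * 9) mod 13 = 3
  9^6 mod 13 = (3 * 9) mod 13 = 1
  9^7 mod 13 = (1 * 9) mod 13 = 9
  9^8 mod 13 = (9 * 9) mod 13 = 3
  9^9 mod 13 = (3 * 9) mod 13 = 1
  9^10 mod 13 = (1 * 9) mod 13 = 9
  9^11 mod 13 = (9 * 9) mod 13 = 3
Step 2: Result = 3.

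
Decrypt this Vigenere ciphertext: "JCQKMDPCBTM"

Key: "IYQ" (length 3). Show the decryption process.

Step 1: Key 'IYQ' has length 3. Extended key: IYQIYQIYQIY
Step 2: Decrypt each position:
  J(9) - I(8) = 1 = B
  C(2) - Y(24) = 4 = E
  Q(16) - Q(16) = 0 = A
  K(10) - I(8) = 2 = C
  M(12) - Y(24) = 14 = O
  D(3) - Q(16) = 13 = N
  P(15) - I(8) = 7 = H
  C(2) - Y(24) = 4 = E
  B(1) - Q(16) = 11 = L
  T(19) - I(8) = 11 = L
  M(12) - Y(24) = 14 = O
Plaintext: BEACONHELLO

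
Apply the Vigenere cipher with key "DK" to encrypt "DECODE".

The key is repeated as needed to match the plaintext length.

Step 1: Repeat key to match plaintext length:
  Plaintext: DECODE
  Key:       DKDKDK
Step 2: Encrypt each letter:
  D(3) + D(3) = (3+3) mod 26 = 6 = G
  E(4) + K(10) = (4+10) mod 26 = 14 = O
  C(2) + D(3) = (2+3) mod 26 = 5 = F
  O(14) + K(10) = (14+10) mod 26 = 24 = Y
  D(3) + D(3) = (3+3) mod 26 = 6 = G
  E(4) + K(10) = (4+10) mod 26 = 14 = O
Ciphertext: GOFYGO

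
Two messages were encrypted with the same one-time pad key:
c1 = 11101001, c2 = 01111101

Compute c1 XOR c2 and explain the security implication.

Step 1: c1 XOR c2 = (m1 XOR k) XOR (m2 XOR k).
Step 2: By XOR associativity/commutativity: = m1 XOR m2 XOR k XOR k = m1 XOR m2.
Step 3: 11101001 XOR 01111101 = 10010100 = 148.
Step 4: The key cancels out! An attacker learns m1 XOR m2 = 148, revealing the relationship between plaintexts.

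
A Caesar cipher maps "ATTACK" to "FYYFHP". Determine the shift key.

Step 1: Compare first letters: A (position 0) -> F (position 5).
Step 2: Shift = (5 - 0) mod 26 = 5.
The shift value is 5.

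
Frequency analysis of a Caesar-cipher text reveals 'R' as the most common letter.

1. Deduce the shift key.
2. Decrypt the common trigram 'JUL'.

Step 1: In English, 'E' is the most frequent letter (12.7%).
Step 2: The most frequent ciphertext letter is 'R' (position 17).
Step 3: Shift = (17 - 4) mod 26 = 13.
Step 4: Decrypt 'JUL' by shifting back 13:
  J -> W
  U -> H
  L -> Y
Step 5: 'JUL' decrypts to 'WHY'.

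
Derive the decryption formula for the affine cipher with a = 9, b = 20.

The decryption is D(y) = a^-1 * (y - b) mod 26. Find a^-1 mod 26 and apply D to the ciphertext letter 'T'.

Step 1: Find a^-1, the modular inverse of 9 mod 26.
Step 2: We need 9 * a^-1 = 1 (mod 26).
Step 3: 9 * 3 = 27 = 1 * 26 + 1, so a^-1 = 3.
Step 4: D(y) = 3(y - 20) mod 26.
Step 5: Apply to 'T' (y = 19): D(19) = 3 * (19 - 20) mod 26 = 3 * -1 mod 26 = 23 -> 'X'.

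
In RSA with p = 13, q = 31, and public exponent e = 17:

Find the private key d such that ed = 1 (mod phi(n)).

Step 1: n = 13 * 31 = 403.
Step 2: phi(n) = 12 * 30 = 360.
Step 3: Find d such that 17 * d = 1 (mod 360).
Step 4: d = 17^(-1) mod 360 = 233.
Verification: 17 * 233 = 3961 = 11 * 360 + 1.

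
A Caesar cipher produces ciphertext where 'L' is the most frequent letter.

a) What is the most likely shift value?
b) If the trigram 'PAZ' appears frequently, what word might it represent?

Step 1: In English, 'E' is the most frequent letter (12.7%).
Step 2: The most frequent ciphertext letter is 'L' (position 11).
Step 3: Shift = (11 - 4) mod 26 = 7.
Step 4: Decrypt 'PAZ' by shifting back 7:
  P -> I
  A -> T
  Z -> S
Step 5: 'PAZ' decrypts to 'ITS'.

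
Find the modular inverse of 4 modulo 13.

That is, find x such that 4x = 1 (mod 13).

Step 1: We need x such that 4 * x = 1 (mod 13).
Step 2: Using the extended Euclidean algorithm or trial:
  4 * 10 = 40 = 3 * 13 + 1.
Step 3: Since 40 mod 13 = 1, the inverse is x = 10.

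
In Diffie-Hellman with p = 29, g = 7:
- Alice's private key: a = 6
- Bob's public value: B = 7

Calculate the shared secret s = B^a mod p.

Step 1: s = B^a mod p = 7^6 mod 29.
  7^1 mod 29 = 7
  7^2 mod 29 = (7 * 7) mod 29 = 20
  7^3 mod 29 = (20 * 7) mod 29 = 24
  7^4 mod 29 = (24 * 7) mod 29 = 23
  7^5 mod 29 = (23 * 7) mod 29 = 16
  7^6 mod 29 = (16 * 7) mod 29 = 25
Result: shared secret = 25.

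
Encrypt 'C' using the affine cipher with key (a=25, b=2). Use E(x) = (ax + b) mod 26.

Step 1: Convert 'C' to number: x = 2.
Step 2: E(2) = (25 * 2 + 2) mod 26 = 52 mod 26 = 0.
Step 3: Convert 0 back to letter: A.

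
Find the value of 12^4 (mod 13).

Step 1: Compute 12^4 mod 13 step by step, reducing modulo 13 at each step.
  12^1 mod 13 = 12
  12^2 mod 13 = (12 * 12) mod 13 = 1
  12^3 mod 13 = (1 * 12) mod 13 = 12
  12^4 mod 13 = (12 * 12) mod 13 = 1
Step 2: Result = 1.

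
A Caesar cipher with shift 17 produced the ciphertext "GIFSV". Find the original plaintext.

Step 1: Reverse the shift by subtracting 17 from each letter position.
  G (position 6) -> position (6-17) mod 26 = 15 -> P
  I (position 8) -> position (8-17) mod 26 = 17 -> R
  F (position 5) -> position (5-17) mod 26 = 14 -> O
  S (position 18) -> position (18-17) mod 26 = 1 -> B
  V (position 21) -> position (21-17) mod 26 = 4 -> E
Decrypted message: PROBE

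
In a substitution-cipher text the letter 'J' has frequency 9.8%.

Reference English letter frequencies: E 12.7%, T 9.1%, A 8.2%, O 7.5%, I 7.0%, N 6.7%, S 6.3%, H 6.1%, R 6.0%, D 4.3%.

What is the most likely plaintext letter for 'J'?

Step 1: The observed frequency is 9.8%.
Step 2: Compare with English frequencies:
  E: 12.7% (difference: 2.9%)
  T: 9.1% (difference: 0.7%) <-- closest
  A: 8.2% (difference: 1.6%)
  O: 7.5% (difference: 2.3%)
  I: 7.0% (difference: 2.8%)
  N: 6.7% (difference: 3.1%)
  S: 6.3% (difference: 3.5%)
  H: 6.1% (difference: 3.7%)
  R: 6.0% (difference: 3.8%)
  D: 4.3% (difference: 5.5%)
Step 3: 'J' most likely represents 'T' (frequency 9.1%).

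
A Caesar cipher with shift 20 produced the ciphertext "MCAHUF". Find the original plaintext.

Step 1: Reverse the shift by subtracting 20 from each letter position.
  M (position 12) -> position (12-20) mod 26 = 18 -> S
  C (position 2) -> position (2-20) mod 26 = 8 -> I
  A (position 0) -> position (0-20) mod 26 = 6 -> G
  H (position 7) -> position (7-20) mod 26 = 13 -> N
  U (position 20) -> position (20-20) mod 26 = 0 -> A
  F (position 5) -> position (5-20) mod 26 = 11 -> L
Decrypted message: SIGNAL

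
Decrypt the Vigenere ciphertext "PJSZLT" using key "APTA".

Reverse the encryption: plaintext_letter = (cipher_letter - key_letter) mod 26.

Step 1: Extend key: APTAAP
Step 2: Decrypt each letter (c - k) mod 26:
  P(15) - A(0) = (15-0) mod 26 = 15 = P
  J(9) - P(15) = (9-15) mod 26 = 20 = U
  S(18) - T(19) = (18-19) mod 26 = 25 = Z
  Z(25) - A(0) = (25-0) mod 26 = 25 = Z
  L(11) - A(0) = (11-0) mod 26 = 11 = L
  T(19) - P(15) = (19-15) mod 26 = 4 = E
Plaintext: PUZZLE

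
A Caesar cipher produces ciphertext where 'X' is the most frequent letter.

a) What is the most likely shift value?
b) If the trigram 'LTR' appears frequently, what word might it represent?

Step 1: In English, 'E' is the most frequent letter (12.7%).
Step 2: The most frequent ciphertext letter is 'X' (position 23).
Step 3: Shift = (23 - 4) mod 26 = 19.
Step 4: Decrypt 'LTR' by shifting back 19:
  L -> S
  T -> A
  R -> Y
Step 5: 'LTR' decrypts to 'SAY'.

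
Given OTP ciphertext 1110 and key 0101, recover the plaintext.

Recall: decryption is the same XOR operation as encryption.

Step 1: XOR ciphertext with key:
  Ciphertext: 1110
  Key:        0101
  XOR:        1011
Step 2: Plaintext = 1011 = 11 in decimal.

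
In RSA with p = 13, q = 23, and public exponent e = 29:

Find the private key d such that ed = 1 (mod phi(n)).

Step 1: n = 13 * 23 = 299.
Step 2: phi(n) = 12 * 22 = 264.
Step 3: Find d such that 29 * d = 1 (mod 264).
Step 4: d = 29^(-1) mod 264 = 173.
Verification: 29 * 173 = 5017 = 19 * 264 + 1.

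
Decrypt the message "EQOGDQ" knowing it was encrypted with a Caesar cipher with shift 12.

Step 1: Reverse the shift by subtracting 12 from each letter position.
  E (position 4) -> position (4-12) mod 26 = 18 -> S
  Q (position 16) -> position (16-12) mod 26 = 4 -> E
  O (position 14) -> position (14-12) mod 26 = 2 -> C
  G (position 6) -> position (6-12) mod 26 = 20 -> U
  D (position 3) -> position (3-12) mod 26 = 17 -> R
  Q (position 16) -> position (16-12) mod 26 = 4 -> E
Decrypted message: SECURE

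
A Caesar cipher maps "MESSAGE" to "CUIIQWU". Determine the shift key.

Step 1: Compare first letters: M (position 12) -> C (position 2).
Step 2: Shift = (2 - 12) mod 26 = 16.
The shift value is 16.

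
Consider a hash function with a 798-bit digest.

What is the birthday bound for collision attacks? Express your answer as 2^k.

Step 1: The birthday paradox gives collision probability ~50% after sqrt(2^n) = 2^(n/2) hashes.
Step 2: For 798-bit output: 2^(798/2) = 2^399.
Step 3: Approximately 2^399 hash computations needed.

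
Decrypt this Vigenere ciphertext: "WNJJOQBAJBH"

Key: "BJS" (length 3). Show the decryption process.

Step 1: Key 'BJS' has length 3. Extended key: BJSBJSBJSBJ
Step 2: Decrypt each position:
  W(22) - B(1) = 21 = V
  N(13) - J(9) = 4 = E
  J(9) - S(18) = 17 = R
  J(9) - B(1) = 8 = I
  O(14) - J(9) = 5 = F
  Q(16) - S(18) = 24 = Y
  B(1) - B(1) = 0 = A
  A(0) - J(9) = 17 = R
  J(9) - S(18) = 17 = R
  B(1) - B(1) = 0 = A
  H(7) - J(9) = 24 = Y
Plaintext: VERIFYARRAY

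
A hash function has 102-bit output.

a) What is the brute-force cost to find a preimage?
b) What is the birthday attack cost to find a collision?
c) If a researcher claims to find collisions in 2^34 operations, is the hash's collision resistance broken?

Step 1: Preimage resistance requires brute-force of 2^102 operations.
Step 2: Collision resistance (birthday bound) = 2^(102/2) = 2^51.
Step 3: The claimed attack costs 2^34 operations.
Step 4: Since 2^34 < 2^51, the claimed attack beats the generic birthday bound, so collision resistance is broken.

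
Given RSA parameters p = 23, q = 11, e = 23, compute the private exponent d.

Step 1: n = 23 * 11 = 253.
Step 2: phi(n) = 22 * 10 = 220.
Step 3: Find d such that 23 * d = 1 (mod 220).
Step 4: d = 23^(-1) mod 220 = 67.
Verification: 23 * 67 = 1541 = 7 * 220 + 1.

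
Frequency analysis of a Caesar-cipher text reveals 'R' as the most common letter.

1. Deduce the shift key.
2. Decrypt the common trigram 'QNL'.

Step 1: In English, 'E' is the most frequent letter (12.7%).
Step 2: The most frequent ciphertext letter is 'R' (position 17).
Step 3: Shift = (17 - 4) mod 26 = 13.
Step 4: Decrypt 'QNL' by shifting back 13:
  Q -> D
  N -> A
  L -> Y
Step 5: 'QNL' decrypts to 'DAY'.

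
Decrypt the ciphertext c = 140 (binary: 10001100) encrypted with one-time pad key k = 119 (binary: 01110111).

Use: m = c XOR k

Step 1: XOR ciphertext with key:
  Ciphertext: 10001100
  Key:        01110111
  XOR:        11111011
Step 2: Plaintext = 11111011 = 251 in decimal.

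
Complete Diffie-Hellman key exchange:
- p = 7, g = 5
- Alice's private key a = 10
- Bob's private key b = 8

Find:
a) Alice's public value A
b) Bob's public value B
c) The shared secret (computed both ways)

Step 1: A = g^a mod p = 5^10 mod 7 = 2.
Step 2: B = g^b mod p = 5^8 mod 7 = 4.
Step 3: Alice computes s = B^a mod p = 4^10 mod 7 = 4.
Step 4: Bob computes s = A^b mod p = 2^8 mod 7 = 4.
Both sides agree: shared secret = 4.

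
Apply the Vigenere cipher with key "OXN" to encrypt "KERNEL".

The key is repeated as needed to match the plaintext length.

Step 1: Repeat key to match plaintext length:
  Plaintext: KERNEL
  Key:       OXNOXN
Step 2: Encrypt each letter:
  K(10) + O(14) = (10+14) mod 26 = 24 = Y
  E(4) + X(23) = (4+23) mod 26 = 1 = B
  R(17) + N(13) = (17+13) mod 26 = 4 = E
  N(13) + O(14) = (13+14) mod 26 = 1 = B
  E(4) + X(23) = (4+23) mod 26 = 1 = B
  L(11) + N(13) = (11+13) mod 26 = 24 = Y
Ciphertext: YBEBBY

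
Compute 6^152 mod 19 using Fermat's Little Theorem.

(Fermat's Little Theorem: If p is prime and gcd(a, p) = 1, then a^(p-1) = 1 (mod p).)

Step 1: Since 19 is prime, by Fermat's Little Theorem: 6^18 = 1 (mod 19).
Step 2: Reduce exponent: 152 mod 18 = 8.
Step 3: So 6^152 = 6^8 (mod 19).
Step 4: 6^8 mod 19 = 16.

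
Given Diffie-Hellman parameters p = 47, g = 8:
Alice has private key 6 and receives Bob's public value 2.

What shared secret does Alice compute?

Step 1: s = B^a mod p = 2^6 mod 47.
  2^1 mod 47 = 2
  2^2 mod 47 = (2 * 2) mod 47 = 4
  2^3 mod 47 = (4 * 2) mod 47 = 8
  2^4 mod 47 = (8 * 2) mod 47 = 16
  2^5 mod 47 = (16 * 2) mod 47 = 32
  2^6 mod 47 = (32 * 2) mod 47 = 17
Result: shared secret = 17.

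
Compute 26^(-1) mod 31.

Step 1: We need x such that 26 * x = 1 (mod 31).
Step 2: Using the extended Euclidean algorithm or trial:
  26 * 6 = 156 = 5 * 31 + 1.
Step 3: Since 156 mod 31 = 1, the inverse is x = 6.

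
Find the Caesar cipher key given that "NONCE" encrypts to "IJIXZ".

Step 1: Compare first letters: N (position 13) -> I (position 8).
Step 2: Shift = (8 - 13) mod 26 = 21.
The shift value is 21.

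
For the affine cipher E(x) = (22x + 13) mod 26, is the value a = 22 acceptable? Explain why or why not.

Step 1: Compute gcd(22, 26).
Step 2: gcd(22, 26) = 2.
Since gcd = 2 != 1, 22 shares a common factor with 26, so it cannot be used.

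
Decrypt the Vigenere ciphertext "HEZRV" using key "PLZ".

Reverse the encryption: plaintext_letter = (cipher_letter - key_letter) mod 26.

Step 1: Extend key: PLZPL
Step 2: Decrypt each letter (c - k) mod 26:
  H(7) - P(15) = (7-15) mod 26 = 18 = S
  E(4) - L(11) = (4-11) mod 26 = 19 = T
  Z(25) - Z(25) = (25-25) mod 26 = 0 = A
  R(17) - P(15) = (17-15) mod 26 = 2 = C
  V(21) - L(11) = (21-11) mod 26 = 10 = K
Plaintext: STACK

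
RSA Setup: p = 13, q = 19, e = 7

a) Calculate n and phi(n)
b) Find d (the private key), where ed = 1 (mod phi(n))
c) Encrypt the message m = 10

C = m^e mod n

Step 1: n = 13 * 19 = 247.
Step 2: phi(n) = (13-1)(19-1) = 12 * 18 = 216.
Step 3: Find d = 7^(-1) mod 216 = 31.
  Verify: 7 * 31 = 217 = 1 (mod 216).
Step 4: C = 10^7 mod 247 = 205.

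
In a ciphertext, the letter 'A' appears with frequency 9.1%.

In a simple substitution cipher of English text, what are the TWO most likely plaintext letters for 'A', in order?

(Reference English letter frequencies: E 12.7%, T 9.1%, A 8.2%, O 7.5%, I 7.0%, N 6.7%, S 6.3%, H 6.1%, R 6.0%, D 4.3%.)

Step 1: Observed frequency of 'A' is 9.1%.
Step 2: Compute distances to each reference frequency and sort:
  T (9.1%): difference = 0.0% <-- BEST
  A (8.2%): difference = 0.9% <-- RUNNER-UP
  O (7.5%): difference = 1.6%
  I (7.0%): difference = 2.1%
  N (6.7%): difference = 2.4%
Step 3: Most likely is 'T' (9.1%, diff 0.0%); second most likely is 'A' (8.2%, diff 0.9%).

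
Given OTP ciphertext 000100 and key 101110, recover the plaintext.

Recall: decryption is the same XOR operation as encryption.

Step 1: XOR ciphertext with key:
  Ciphertext: 000100
  Key:        101110
  XOR:        101010
Step 2: Plaintext = 101010 = 42 in decimal.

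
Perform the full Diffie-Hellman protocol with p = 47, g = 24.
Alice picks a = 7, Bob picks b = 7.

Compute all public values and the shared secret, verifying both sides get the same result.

Step 1: A = g^a mod p = 24^7 mod 47 = 18.
Step 2: B = g^b mod p = 24^7 mod 47 = 18.
Step 3: Alice computes s = B^a mod p = 18^7 mod 47 = 6.
Step 4: Bob computes s = A^b mod p = 18^7 mod 47 = 6.
Both sides agree: shared secret = 6.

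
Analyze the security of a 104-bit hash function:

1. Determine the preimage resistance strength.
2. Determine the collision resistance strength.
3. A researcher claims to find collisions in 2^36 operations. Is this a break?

Step 1: Preimage resistance requires brute-force of 2^104 operations.
Step 2: Collision resistance (birthday bound) = 2^(104/2) = 2^52.
Step 3: The claimed attack costs 2^36 operations.
Step 4: Since 2^36 < 2^52, the claimed attack beats the generic birthday bound, so collision resistance is broken.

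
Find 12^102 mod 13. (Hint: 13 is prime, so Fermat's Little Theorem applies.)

Step 1: Since 13 is prime, by Fermat's Little Theorem: 12^12 = 1 (mod 13).
Step 2: Reduce exponent: 102 mod 12 = 6.
Step 3: So 12^102 = 12^6 (mod 13).
Step 4: 12^6 mod 13 = 1.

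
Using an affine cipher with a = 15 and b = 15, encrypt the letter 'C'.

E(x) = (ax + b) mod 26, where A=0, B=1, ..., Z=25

Step 1: Convert 'C' to number: x = 2.
Step 2: E(2) = (15 * 2 + 15) mod 26 = 45 mod 26 = 19.
Step 3: Convert 19 back to letter: T.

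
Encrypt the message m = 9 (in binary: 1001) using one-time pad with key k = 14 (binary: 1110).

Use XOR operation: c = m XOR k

Step 1: Write out the XOR operation bit by bit:
  Message: 1001
  Key:     1110
  XOR:     0111
Step 2: Convert to decimal: 0111 = 7.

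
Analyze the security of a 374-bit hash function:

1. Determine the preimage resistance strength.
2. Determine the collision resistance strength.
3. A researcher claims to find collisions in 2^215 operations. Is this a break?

Step 1: Preimage resistance requires brute-force of 2^374 operations.
Step 2: Collision resistance (birthday bound) = 2^(374/2) = 2^187.
Step 3: The claimed attack costs 2^215 operations.
Step 4: Since 2^215 >= 2^187, the claimed attack is no faster than the generic birthday attack, so this does not break collision resistance.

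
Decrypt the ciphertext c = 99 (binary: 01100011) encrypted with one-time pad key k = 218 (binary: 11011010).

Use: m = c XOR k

Step 1: XOR ciphertext with key:
  Ciphertext: 01100011
  Key:        11011010
  XOR:        10111001
Step 2: Plaintext = 10111001 = 185 in decimal.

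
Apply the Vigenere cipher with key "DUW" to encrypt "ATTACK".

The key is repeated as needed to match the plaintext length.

Step 1: Repeat key to match plaintext length:
  Plaintext: ATTACK
  Key:       DUWDUW
Step 2: Encrypt each letter:
  A(0) + D(3) = (0+3) mod 26 = 3 = D
  T(19) + U(20) = (19+20) mod 26 = 13 = N
  T(19) + W(22) = (19+22) mod 26 = 15 = P
  A(0) + D(3) = (0+3) mod 26 = 3 = D
  C(2) + U(20) = (2+20) mod 26 = 22 = W
  K(10) + W(22) = (10+22) mod 26 = 6 = G
Ciphertext: DNPDWG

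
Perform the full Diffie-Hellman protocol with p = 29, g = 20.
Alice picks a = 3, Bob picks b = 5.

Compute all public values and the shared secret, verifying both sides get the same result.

Step 1: A = g^a mod p = 20^3 mod 29 = 25.
Step 2: B = g^b mod p = 20^5 mod 29 = 24.
Step 3: Alice computes s = B^a mod p = 24^3 mod 29 = 20.
Step 4: Bob computes s = A^b mod p = 25^5 mod 29 = 20.
Both sides agree: shared secret = 20.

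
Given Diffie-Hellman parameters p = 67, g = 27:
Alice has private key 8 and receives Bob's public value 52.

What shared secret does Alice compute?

Step 1: s = B^a mod p = 52^8 mod 67.
  52^1 mod 67 = 52
  52^2 mod 67 = (52 * 52) mod 67 = 24
  52^3 mod 67 = (24 * 52) mod 67 = 42
  52^4 mod 67 = (42 * 52) mod 67 = 40
  52^5 mod 67 = (40 * 52) mod 67 = 3
  52^6 mod 67 = (3 * 52) mod 67 = 22
  52^7 mod 67 = (22 * 52) mod 67 = 5
  52^8 mod 67 = (5 * 52) mod 67 = 59
Result: shared secret = 59.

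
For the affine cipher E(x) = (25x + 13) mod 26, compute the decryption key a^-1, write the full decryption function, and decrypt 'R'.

Step 1: Find a^-1, the modular inverse of 25 mod 26.
Step 2: We need 25 * a^-1 = 1 (mod 26).
Step 3: 25 * 25 = 625 = 24 * 26 + 1, so a^-1 = 25.
Step 4: D(y) = 25(y - 13) mod 26.
Step 5: Apply to 'R' (y = 17): D(17) = 25 * (17 - 13) mod 26 = 25 * 4 mod 26 = 22 -> 'W'.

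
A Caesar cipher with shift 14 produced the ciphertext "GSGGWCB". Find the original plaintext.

Step 1: Reverse the shift by subtracting 14 from each letter position.
  G (position 6) -> position (6-14) mod 26 = 18 -> S
  S (position 18) -> position (18-14) mod 26 = 4 -> E
  G (position 6) -> position (6-14) mod 26 = 18 -> S
  G (position 6) -> position (6-14) mod 26 = 18 -> S
  W (position 22) -> position (22-14) mod 26 = 8 -> I
  C (position 2) -> position (2-14) mod 26 = 14 -> O
  B (position 1) -> position (1-14) mod 26 = 13 -> N
Decrypted message: SESSION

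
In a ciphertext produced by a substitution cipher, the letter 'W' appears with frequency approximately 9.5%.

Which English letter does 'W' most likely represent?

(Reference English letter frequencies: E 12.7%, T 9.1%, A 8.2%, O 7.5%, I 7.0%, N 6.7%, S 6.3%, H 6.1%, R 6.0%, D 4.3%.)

Step 1: The observed frequency is 9.5%.
Step 2: Compare with English frequencies:
  E: 12.7% (difference: 3.2%)
  T: 9.1% (difference: 0.4%) <-- closest
  A: 8.2% (difference: 1.3%)
  O: 7.5% (difference: 2.0%)
  I: 7.0% (difference: 2.5%)
  N: 6.7% (difference: 2.8%)
  S: 6.3% (difference: 3.2%)
  H: 6.1% (difference: 3.4%)
  R: 6.0% (difference: 3.5%)
  D: 4.3% (difference: 5.2%)
Step 3: 'W' most likely represents 'T' (frequency 9.1%).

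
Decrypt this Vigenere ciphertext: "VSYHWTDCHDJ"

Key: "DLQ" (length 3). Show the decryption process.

Step 1: Key 'DLQ' has length 3. Extended key: DLQDLQDLQDL
Step 2: Decrypt each position:
  V(21) - D(3) = 18 = S
  S(18) - L(11) = 7 = H
  Y(24) - Q(16) = 8 = I
  H(7) - D(3) = 4 = E
  W(22) - L(11) = 11 = L
  T(19) - Q(16) = 3 = D
  D(3) - D(3) = 0 = A
  C(2) - L(11) = 17 = R
  H(7) - Q(16) = 17 = R
  D(3) - D(3) = 0 = A
  J(9) - L(11) = 24 = Y
Plaintext: SHIELDARRAY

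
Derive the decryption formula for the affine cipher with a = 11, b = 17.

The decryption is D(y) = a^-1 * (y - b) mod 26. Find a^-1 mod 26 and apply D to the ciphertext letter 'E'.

Step 1: Find a^-1, the modular inverse of 11 mod 26.
Step 2: We need 11 * a^-1 = 1 (mod 26).
Step 3: 11 * 19 = 209 = 8 * 26 + 1, so a^-1 = 19.
Step 4: D(y) = 19(y - 17) mod 26.
Step 5: Apply to 'E' (y = 4): D(4) = 19 * (4 - 17) mod 26 = 19 * -13 mod 26 = 13 -> 'N'.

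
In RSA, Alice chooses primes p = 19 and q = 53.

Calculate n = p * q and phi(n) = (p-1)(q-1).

Step 1: n = p * q = 19 * 53 = 1007.
Step 2: phi(n) = (p-1)(q-1) = 18 * 52 = 936.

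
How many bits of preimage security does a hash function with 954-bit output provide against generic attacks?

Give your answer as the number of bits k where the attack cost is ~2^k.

Step 1: The hash has a 954-bit output.
Step 2: Preimage resistance means: given a digest h(x), it should be infeasible to find any input that hashes to it.
With a 954-bit output there are 2^954 possible digests, so a generic brute-force preimage search costs about 2^954 evaluations.
Step 3: Security level = 954 bits.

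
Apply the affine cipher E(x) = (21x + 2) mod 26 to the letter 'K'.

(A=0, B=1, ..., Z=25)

Step 1: Convert 'K' to number: x = 10.
Step 2: E(10) = (21 * 10 + 2) mod 26 = 212 mod 26 = 4.
Step 3: Convert 4 back to letter: E.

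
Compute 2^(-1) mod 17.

Step 1: We need x such that 2 * x = 1 (mod 17).
Step 2: Using the extended Euclidean algorithm or trial:
  2 * 9 = 18 = 1 * 17 + 1.
Step 3: Since 18 mod 17 = 1, the inverse is x = 9.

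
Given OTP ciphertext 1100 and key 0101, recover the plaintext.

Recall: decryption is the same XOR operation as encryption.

Step 1: XOR ciphertext with key:
  Ciphertext: 1100
  Key:        0101
  XOR:        1001
Step 2: Plaintext = 1001 = 9 in decimal.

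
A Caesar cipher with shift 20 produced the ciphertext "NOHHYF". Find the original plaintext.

Step 1: Reverse the shift by subtracting 20 from each letter position.
  N (position 13) -> position (13-20) mod 26 = 19 -> T
  O (position 14) -> position (14-20) mod 26 = 20 -> U
  H (position 7) -> position (7-20) mod 26 = 13 -> N
  H (position 7) -> position (7-20) mod 26 = 13 -> N
  Y (position 24) -> position (24-20) mod 26 = 4 -> E
  F (position 5) -> position (5-20) mod 26 = 11 -> L
Decrypted message: TUNNEL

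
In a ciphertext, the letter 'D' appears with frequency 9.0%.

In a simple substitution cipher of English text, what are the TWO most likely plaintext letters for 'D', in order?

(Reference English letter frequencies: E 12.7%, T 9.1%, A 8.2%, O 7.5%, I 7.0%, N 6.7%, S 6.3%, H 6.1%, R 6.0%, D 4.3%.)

Step 1: Observed frequency of 'D' is 9.0%.
Step 2: Compute distances to each reference frequency and sort:
  T (9.1%): difference = 0.1% <-- BEST
  A (8.2%): difference = 0.8% <-- RUNNER-UP
  O (7.5%): difference = 1.5%
  I (7.0%): difference = 2.0%
  N (6.7%): difference = 2.3%
Step 3: Most likely is 'T' (9.1%, diff 0.1%); second most likely is 'A' (8.2%, diff 0.8%).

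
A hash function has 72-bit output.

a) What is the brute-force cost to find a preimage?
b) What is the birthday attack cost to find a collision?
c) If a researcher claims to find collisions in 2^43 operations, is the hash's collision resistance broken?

Step 1: Preimage resistance requires brute-force of 2^72 operations.
Step 2: Collision resistance (birthday bound) = 2^(72/2) = 2^36.
Step 3: The claimed attack costs 2^43 operations.
Step 4: Since 2^43 >= 2^36, the claimed attack is no faster than the generic birthday attack, so this does not break collision resistance.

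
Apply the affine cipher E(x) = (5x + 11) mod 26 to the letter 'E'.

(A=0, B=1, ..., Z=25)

Step 1: Convert 'E' to number: x = 4.
Step 2: E(4) = (5 * 4 + 11) mod 26 = 31 mod 26 = 5.
Step 3: Convert 5 back to letter: F.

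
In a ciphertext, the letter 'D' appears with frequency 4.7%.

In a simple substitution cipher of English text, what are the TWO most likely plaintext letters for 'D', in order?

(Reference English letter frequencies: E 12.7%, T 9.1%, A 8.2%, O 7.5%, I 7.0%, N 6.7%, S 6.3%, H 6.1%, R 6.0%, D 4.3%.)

Step 1: Observed frequency of 'D' is 4.7%.
Step 2: Compute distances to each reference frequency and sort:
  D (4.3%): difference = 0.4% <-- BEST
  R (6.0%): difference = 1.3% <-- RUNNER-UP
  H (6.1%): difference = 1.4%
  S (6.3%): difference = 1.6%
  N (6.7%): difference = 2.0%
Step 3: Most likely is 'D' (4.3%, diff 0.4%); second most likely is 'R' (6.0%, diff 1.3%).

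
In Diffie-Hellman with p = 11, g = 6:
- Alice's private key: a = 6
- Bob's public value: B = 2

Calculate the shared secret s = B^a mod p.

Step 1: s = B^a mod p = 2^6 mod 11.
  2^1 mod 11 = 2
  2^2 mod 11 = (2 * 2) mod 11 = 4
  2^3 mod 11 = (4 * 2) mod 11 = 8
  2^4 mod 11 = (8 * 2) mod 11 = 5
  2^5 mod 11 = (5 * 2) mod 11 = 10
  2^6 mod 11 = (10 * 2) mod 11 = 9
Result: shared secret = 9.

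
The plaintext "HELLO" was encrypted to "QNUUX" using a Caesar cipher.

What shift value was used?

Step 1: Compare first letters: H (position 7) -> Q (position 16).
Step 2: Shift = (16 - 7) mod 26 = 9.
The shift value is 9.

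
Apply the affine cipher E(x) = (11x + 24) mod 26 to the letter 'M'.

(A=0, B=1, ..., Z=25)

Step 1: Convert 'M' to number: x = 12.
Step 2: E(12) = (11 * 12 + 24) mod 26 = 156 mod 26 = 0.
Step 3: Convert 0 back to letter: A.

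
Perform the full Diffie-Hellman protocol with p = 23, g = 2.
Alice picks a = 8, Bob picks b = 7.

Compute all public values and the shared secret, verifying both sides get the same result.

Step 1: A = g^a mod p = 2^8 mod 23 = 3.
Step 2: B = g^b mod p = 2^7 mod 23 = 13.
Step 3: Alice computes s = B^a mod p = 13^8 mod 23 = 2.
Step 4: Bob computes s = A^b mod p = 3^7 mod 23 = 2.
Both sides agree: shared secret = 2.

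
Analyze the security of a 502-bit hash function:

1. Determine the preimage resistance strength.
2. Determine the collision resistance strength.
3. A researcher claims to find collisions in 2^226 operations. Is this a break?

Step 1: Preimage resistance requires brute-force of 2^502 operations.
Step 2: Collision resistance (birthday bound) = 2^(502/2) = 2^251.
Step 3: The claimed attack costs 2^226 operations.
Step 4: Since 2^226 < 2^251, the claimed attack beats the generic birthday bound, so collision resistance is broken.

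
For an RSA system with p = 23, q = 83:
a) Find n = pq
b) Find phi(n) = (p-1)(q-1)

Step 1: n = p * q = 23 * 83 = 1909.
Step 2: phi(n) = (p-1)(q-1) = 22 * 82 = 1804.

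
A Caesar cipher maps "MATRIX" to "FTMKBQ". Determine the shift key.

Step 1: Compare first letters: M (position 12) -> F (position 5).
Step 2: Shift = (5 - 12) mod 26 = 19.
The shift value is 19.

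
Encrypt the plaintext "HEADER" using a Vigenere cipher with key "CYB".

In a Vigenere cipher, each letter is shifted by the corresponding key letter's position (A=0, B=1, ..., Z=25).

Step 1: Repeat key to match plaintext length:
  Plaintext: HEADER
  Key:       CYBCYB
Step 2: Encrypt each letter:
  H(7) + C(2) = (7+2) mod 26 = 9 = J
  E(4) + Y(24) = (4+24) mod 26 = 2 = C
  A(0) + B(1) = (0+1) mod 26 = 1 = B
  D(3) + C(2) = (3+2) mod 26 = 5 = F
  E(4) + Y(24) = (4+24) mod 26 = 2 = C
  R(17) + B(1) = (17+1) mod 26 = 18 = S
Ciphertext: JCBFCS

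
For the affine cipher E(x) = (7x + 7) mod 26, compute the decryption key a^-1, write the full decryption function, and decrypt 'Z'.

Step 1: Find a^-1, the modular inverse of 7 mod 26.
Step 2: We need 7 * a^-1 = 1 (mod 26).
Step 3: 7 * 15 = 105 = 4 * 26 + 1, so a^-1 = 15.
Step 4: D(y) = 15(y - 7) mod 26.
Step 5: Apply to 'Z' (y = 25): D(25) = 15 * (25 - 7) mod 26 = 15 * 18 mod 26 = 10 -> 'K'.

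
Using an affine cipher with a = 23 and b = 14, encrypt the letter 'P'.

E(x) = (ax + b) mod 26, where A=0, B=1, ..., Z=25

Step 1: Convert 'P' to number: x = 15.
Step 2: E(15) = (23 * 15 + 14) mod 26 = 359 mod 26 = 21.
Step 3: Convert 21 back to letter: V.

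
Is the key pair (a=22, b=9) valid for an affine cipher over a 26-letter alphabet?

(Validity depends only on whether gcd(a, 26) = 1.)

Step 1: Compute gcd(22, 26).
Step 2: gcd(22, 26) = 2.
Since gcd = 2 != 1, 22 shares a common factor with 26, so it cannot be used.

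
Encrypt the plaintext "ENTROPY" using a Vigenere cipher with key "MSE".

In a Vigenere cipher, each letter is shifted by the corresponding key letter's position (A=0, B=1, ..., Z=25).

Step 1: Repeat key to match plaintext length:
  Plaintext: ENTROPY
  Key:       MSEMSEM
Step 2: Encrypt each letter:
  E(4) + M(12) = (4+12) mod 26 = 16 = Q
  N(13) + S(18) = (13+18) mod 26 = 5 = F
  T(19) + E(4) = (19+4) mod 26 = 23 = X
  R(17) + M(12) = (17+12) mod 26 = 3 = D
  O(14) + S(18) = (14+18) mod 26 = 6 = G
  P(15) + E(4) = (15+4) mod 26 = 19 = T
  Y(24) + M(12) = (24+12) mod 26 = 10 = K
Ciphertext: QFXDGTK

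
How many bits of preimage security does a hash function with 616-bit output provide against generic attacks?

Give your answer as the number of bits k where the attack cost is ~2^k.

Step 1: The hash has a 616-bit output.
Step 2: Preimage resistance means: given a digest h(x), it should be infeasible to find any input that hashes to it.
With a 616-bit output there are 2^616 possible digests, so a generic brute-force preimage search costs about 2^616 evaluations.
Step 3: Security level = 616 bits.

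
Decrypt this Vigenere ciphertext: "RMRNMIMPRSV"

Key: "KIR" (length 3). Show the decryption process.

Step 1: Key 'KIR' has length 3. Extended key: KIRKIRKIRKI
Step 2: Decrypt each position:
  R(17) - K(10) = 7 = H
  M(12) - I(8) = 4 = E
  R(17) - R(17) = 0 = A
  N(13) - K(10) = 3 = D
  M(12) - I(8) = 4 = E
  I(8) - R(17) = 17 = R
  M(12) - K(10) = 2 = C
  P(15) - I(8) = 7 = H
  R(17) - R(17) = 0 = A
  S(18) - K(10) = 8 = I
  V(21) - I(8) = 13 = N
Plaintext: HEADERCHAIN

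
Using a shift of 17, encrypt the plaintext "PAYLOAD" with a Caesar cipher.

Step 1: For each letter, shift forward by 17 positions (mod 26).
  P (position 15) -> position (15+17) mod 26 = 6 -> G
  A (position 0) -> position (0+17) mod 26 = 17 -> R
  Y (position 24) -> position (24+17) mod 26 = 15 -> P
  L (position 11) -> position (11+17) mod 26 = 2 -> C
  O (position 14) -> position (14+17) mod 26 = 5 -> F
  A (position 0) -> position (0+17) mod 26 = 17 -> R
  D (position 3) -> position (3+17) mod 26 = 20 -> U
Result: GRPCFRU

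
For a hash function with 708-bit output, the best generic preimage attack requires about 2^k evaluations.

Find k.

Step 1: The hash has a 708-bit output.
Step 2: Preimage resistance means: given a digest h(x), it should be infeasible to find any input that hashes to it.
With a 708-bit output there are 2^708 possible digests, so a generic brute-force preimage search costs about 2^708 evaluations.
Step 3: Security level = 708 bits.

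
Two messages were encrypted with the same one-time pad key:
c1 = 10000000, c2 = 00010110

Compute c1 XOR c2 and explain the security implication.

Step 1: c1 XOR c2 = (m1 XOR k) XOR (m2 XOR k).
Step 2: By XOR associativity/commutativity: = m1 XOR m2 XOR k XOR k = m1 XOR m2.
Step 3: 10000000 XOR 00010110 = 10010110 = 150.
Step 4: The key cancels out! An attacker learns m1 XOR m2 = 150, revealing the relationship between plaintexts.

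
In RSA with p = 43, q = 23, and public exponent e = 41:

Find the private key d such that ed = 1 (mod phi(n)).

Step 1: n = 43 * 23 = 989.
Step 2: phi(n) = 42 * 22 = 924.
Step 3: Find d such that 41 * d = 1 (mod 924).
Step 4: d = 41^(-1) mod 924 = 293.
Verification: 41 * 293 = 12013 = 13 * 924 + 1.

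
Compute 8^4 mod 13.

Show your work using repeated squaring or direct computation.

Step 1: Compute 8^4 mod 13 step by step, reducing modulo 13 at each step.
  8^1 mod 13 = 8
  8^2 mod 13 = (8 * 8) mod 13 = 12
  8^3 mod 13 = (12 * 8) mod 13 = 5
  8^4 mod 13 = (5 * 8) mod 13 = 1
Step 2: Result = 1.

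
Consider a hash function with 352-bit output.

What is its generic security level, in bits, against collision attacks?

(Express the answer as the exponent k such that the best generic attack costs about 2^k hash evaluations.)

Step 1: The hash has a 352-bit output.
Step 2: Collision resistance means it should be infeasible to find any x != y with h(x) = h(y).
By the birthday bound, a generic collision search succeeds after about sqrt(2^352) = 2^(352/2) = 2^176 evaluations.
Step 3: Security level = 176 bits.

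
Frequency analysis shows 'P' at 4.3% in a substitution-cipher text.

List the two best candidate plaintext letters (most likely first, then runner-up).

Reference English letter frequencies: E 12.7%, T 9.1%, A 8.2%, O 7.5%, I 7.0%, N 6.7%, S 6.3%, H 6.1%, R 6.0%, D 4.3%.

Step 1: Observed frequency of 'P' is 4.3%.
Step 2: Compute distances to each reference frequency and sort:
  D (4.3%): difference = 0.0% <-- BEST
  R (6.0%): difference = 1.7% <-- RUNNER-UP
  H (6.1%): difference = 1.8%
  S (6.3%): difference = 2.0%
  N (6.7%): difference = 2.4%
Step 3: Most likely is 'D' (4.3%, diff 0.0%); second most likely is 'R' (6.0%, diff 1.7%).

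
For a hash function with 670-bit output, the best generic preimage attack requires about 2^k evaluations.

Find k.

Step 1: The hash has a 670-bit output.
Step 2: Preimage resistance means: given a digest h(x), it should be infeasible to find any input that hashes to it.
With a 670-bit output there are 2^670 possible digests, so a generic brute-force preimage search costs about 2^670 evaluations.
Step 3: Security level = 670 bits.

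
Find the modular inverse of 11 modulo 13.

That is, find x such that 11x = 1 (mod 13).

Step 1: We need x such that 11 * x = 1 (mod 13).
Step 2: Using the extended Euclidean algorithm or trial:
  11 * 6 = 66 = 5 * 13 + 1.
Step 3: Since 66 mod 13 = 1, the inverse is x = 6.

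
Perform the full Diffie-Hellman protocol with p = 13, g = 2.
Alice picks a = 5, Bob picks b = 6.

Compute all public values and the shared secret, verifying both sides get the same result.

Step 1: A = g^a mod p = 2^5 mod 13 = 6.
Step 2: B = g^b mod p = 2^6 mod 13 = 12.
Step 3: Alice computes s = B^a mod p = 12^5 mod 13 = 12.
Step 4: Bob computes s = A^b mod p = 6^6 mod 13 = 12.
Both sides agree: shared secret = 12.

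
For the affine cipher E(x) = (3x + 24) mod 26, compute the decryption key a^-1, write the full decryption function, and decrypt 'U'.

Step 1: Find a^-1, the modular inverse of 3 mod 26.
Step 2: We need 3 * a^-1 = 1 (mod 26).
Step 3: 3 * 9 = 27 = 1 * 26 + 1, so a^-1 = 9.
Step 4: D(y) = 9(y - 24) mod 26.
Step 5: Apply to 'U' (y = 20): D(20) = 9 * (20 - 24) mod 26 = 9 * -4 mod 26 = 16 -> 'Q'.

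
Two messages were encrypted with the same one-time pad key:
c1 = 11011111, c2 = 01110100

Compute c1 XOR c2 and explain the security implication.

Step 1: c1 XOR c2 = (m1 XOR k) XOR (m2 XOR k).
Step 2: By XOR associativity/commutativity: = m1 XOR m2 XOR k XOR k = m1 XOR m2.
Step 3: 11011111 XOR 01110100 = 10101011 = 171.
Step 4: The key cancels out! An attacker learns m1 XOR m2 = 171, revealing the relationship between plaintexts.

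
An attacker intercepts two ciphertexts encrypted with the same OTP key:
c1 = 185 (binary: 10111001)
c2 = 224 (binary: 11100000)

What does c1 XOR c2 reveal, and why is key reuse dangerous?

Step 1: c1 XOR c2 = (m1 XOR k) XOR (m2 XOR k).
Step 2: By XOR associativity/commutativity: = m1 XOR m2 XOR k XOR k = m1 XOR m2.
Step 3: 10111001 XOR 11100000 = 01011001 = 89.
Step 4: The key cancels out! An attacker learns m1 XOR m2 = 89, revealing the relationship between plaintexts.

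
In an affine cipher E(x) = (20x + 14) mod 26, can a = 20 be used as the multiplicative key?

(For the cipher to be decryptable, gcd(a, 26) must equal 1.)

Step 1: Compute gcd(20, 26).
Step 2: gcd(20, 26) = 2.
Since gcd = 2 != 1, 20 shares a common factor with 26, so it cannot be used.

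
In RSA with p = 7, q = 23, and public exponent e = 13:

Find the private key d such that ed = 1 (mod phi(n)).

Step 1: n = 7 * 23 = 161.
Step 2: phi(n) = 6 * 22 = 132.
Step 3: Find d such that 13 * d = 1 (mod 132).
Step 4: d = 13^(-1) mod 132 = 61.
Verification: 13 * 61 = 793 = 6 * 132 + 1.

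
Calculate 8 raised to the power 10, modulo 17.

Step 1: Compute 8^10 mod 17 step by step, reducing modulo 17 at each step.
  8^1 mod 17 = 8
  8^2 mod 17 = (8 * 8) mod 17 = 13
  8^3 mod 17 = (13 * 8) mod 17 = 2
  8^4 mod 17 = (2 * 8) mod 17 = 16
  8^5 mod 17 = (16 * 8) mod 17 = 9
  8^6 mod 17 = (9 * 8) mod 17 = 4
  8^7 mod 17 = (4 * 8) mod 17 = 15
  8^8 mod 17 = (15 * 8) mod 17 = 1
  8^9 mod 17 = (1 * 8) mod 17 = 8
  8^10 mod 17 = (8 * 8) mod 17 = 13
Step 2: Result = 13.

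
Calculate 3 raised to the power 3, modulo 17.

Step 1: Compute 3^3 mod 17 step by step, reducing modulo 17 at each step.
  3^1 mod 17 = 3
  3^2 mod 17 = (3 * 3) mod 17 = 9
  3^3 mod 17 = (9 * 3) mod 17 = 10
Step 2: Result = 10.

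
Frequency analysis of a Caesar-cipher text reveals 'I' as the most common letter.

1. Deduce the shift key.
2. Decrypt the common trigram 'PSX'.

Step 1: In English, 'E' is the most frequent letter (12.7%).
Step 2: The most frequent ciphertext letter is 'I' (position 8).
Step 3: Shift = (8 - 4) mod 26 = 4.
Step 4: Decrypt 'PSX' by shifting back 4:
  P -> L
  S -> O
  X -> T
Step 5: 'PSX' decrypts to 'LOT'.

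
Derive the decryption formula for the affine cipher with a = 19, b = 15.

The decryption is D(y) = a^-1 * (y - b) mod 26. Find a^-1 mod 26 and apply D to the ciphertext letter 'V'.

Step 1: Find a^-1, the modular inverse of 19 mod 26.
Step 2: We need 19 * a^-1 = 1 (mod 26).
Step 3: 19 * 11 = 209 = 8 * 26 + 1, so a^-1 = 11.
Step 4: D(y) = 11(y - 15) mod 26.
Step 5: Apply to 'V' (y = 21): D(21) = 11 * (21 - 15) mod 26 = 11 * 6 mod 26 = 14 -> 'O'.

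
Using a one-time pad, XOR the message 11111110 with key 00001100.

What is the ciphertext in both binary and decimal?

Step 1: Write out the XOR operation bit by bit:
  Message: 11111110
  Key:     00001100
  XOR:     11110010
Step 2: Convert to decimal: 11110010 = 242.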